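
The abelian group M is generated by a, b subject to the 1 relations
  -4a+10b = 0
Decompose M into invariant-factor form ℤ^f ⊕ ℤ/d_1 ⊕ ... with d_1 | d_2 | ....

Answer: M ≅ ℤ^1 ⊕ ℤ/2

Derivation:
rank_ℚ(R)=1; free=2−1=1
SNF(R) diag = [2] → torsion [2]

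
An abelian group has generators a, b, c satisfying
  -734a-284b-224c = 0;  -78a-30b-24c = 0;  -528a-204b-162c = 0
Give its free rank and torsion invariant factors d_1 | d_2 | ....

Answer: M ≅ ℤ/2 ⊕ ℤ/6 ⊕ ℤ/6

Derivation:
rank_ℚ(R)=3; free=3−3=0
SNF(R) diag = [2, 6, 6] → torsion [2, 6, 6]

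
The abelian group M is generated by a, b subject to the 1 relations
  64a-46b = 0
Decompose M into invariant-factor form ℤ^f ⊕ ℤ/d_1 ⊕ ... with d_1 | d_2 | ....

Answer: M ≅ ℤ^1 ⊕ ℤ/2

Derivation:
rank_ℚ(R)=1; free=2−1=1
SNF(R) diag = [2] → torsion [2]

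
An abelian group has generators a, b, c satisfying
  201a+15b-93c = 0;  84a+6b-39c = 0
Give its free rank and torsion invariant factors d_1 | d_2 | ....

Answer: M ≅ ℤ^1 ⊕ ℤ/3 ⊕ ℤ/9

Derivation:
rank_ℚ(R)=2; free=3−2=1
SNF(R) diag = [3, 9] → torsion [3, 9]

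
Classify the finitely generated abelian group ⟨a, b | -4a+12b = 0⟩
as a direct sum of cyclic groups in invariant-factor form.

Answer: M ≅ ℤ^1 ⊕ ℤ/4

Derivation:
rank_ℚ(R)=1; free=2−1=1
SNF(R) diag = [4] → torsion [4]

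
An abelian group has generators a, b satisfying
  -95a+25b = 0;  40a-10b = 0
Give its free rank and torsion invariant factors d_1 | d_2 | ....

Answer: M ≅ ℤ/5 ⊕ ℤ/10

Derivation:
rank_ℚ(R)=2; free=2−2=0
SNF(R) diag = [5, 10] → torsion [5, 10]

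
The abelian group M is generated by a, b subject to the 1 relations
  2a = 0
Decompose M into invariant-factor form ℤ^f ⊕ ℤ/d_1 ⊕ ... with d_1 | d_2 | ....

Answer: M ≅ ℤ^1 ⊕ ℤ/2

Derivation:
rank_ℚ(R)=1; free=2−1=1
SNF(R) diag = [2] → torsion [2]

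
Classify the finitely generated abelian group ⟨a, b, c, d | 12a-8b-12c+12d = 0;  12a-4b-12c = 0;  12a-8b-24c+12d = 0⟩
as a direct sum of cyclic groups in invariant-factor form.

rank_ℚ(R)=3; free=4−3=1
SNF(R) diag = [4, 12, 12] → torsion [4, 12, 12]

Answer: M ≅ ℤ^1 ⊕ ℤ/4 ⊕ ℤ/12 ⊕ ℤ/12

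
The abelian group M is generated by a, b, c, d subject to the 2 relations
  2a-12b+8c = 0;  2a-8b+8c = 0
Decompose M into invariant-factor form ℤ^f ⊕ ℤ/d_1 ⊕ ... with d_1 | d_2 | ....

rank_ℚ(R)=2; free=4−2=2
SNF(R) diag = [2, 4] → torsion [2, 4]

Answer: M ≅ ℤ^2 ⊕ ℤ/2 ⊕ ℤ/4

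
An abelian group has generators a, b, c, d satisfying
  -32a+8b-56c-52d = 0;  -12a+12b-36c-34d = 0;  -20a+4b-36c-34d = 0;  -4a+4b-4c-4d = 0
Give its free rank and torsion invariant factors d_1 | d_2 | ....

rank_ℚ(R)=4; free=4−4=0
SNF(R) diag = [2, 4, 8, 24] → torsion [2, 4, 8, 24]

Answer: M ≅ ℤ/2 ⊕ ℤ/4 ⊕ ℤ/8 ⊕ ℤ/24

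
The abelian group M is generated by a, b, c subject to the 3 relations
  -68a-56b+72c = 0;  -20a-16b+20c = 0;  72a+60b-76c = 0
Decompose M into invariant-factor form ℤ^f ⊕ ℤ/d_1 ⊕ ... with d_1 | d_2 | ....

Answer: M ≅ ℤ/4 ⊕ ℤ/4 ⊕ ℤ/4

Derivation:
rank_ℚ(R)=3; free=3−3=0
SNF(R) diag = [4, 4, 4] → torsion [4, 4, 4]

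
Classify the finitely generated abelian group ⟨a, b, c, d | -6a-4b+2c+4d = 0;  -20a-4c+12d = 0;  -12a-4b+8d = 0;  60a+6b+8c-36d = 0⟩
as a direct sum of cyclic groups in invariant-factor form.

Answer: M ≅ ℤ/2 ⊕ ℤ/2 ⊕ ℤ/4 ⊕ ℤ/4

Derivation:
rank_ℚ(R)=4; free=4−4=0
SNF(R) diag = [2, 2, 4, 4] → torsion [2, 2, 4, 4]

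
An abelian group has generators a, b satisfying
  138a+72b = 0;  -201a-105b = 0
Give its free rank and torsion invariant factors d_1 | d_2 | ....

Answer: M ≅ ℤ/3 ⊕ ℤ/6

Derivation:
rank_ℚ(R)=2; free=2−2=0
SNF(R) diag = [3, 6] → torsion [3, 6]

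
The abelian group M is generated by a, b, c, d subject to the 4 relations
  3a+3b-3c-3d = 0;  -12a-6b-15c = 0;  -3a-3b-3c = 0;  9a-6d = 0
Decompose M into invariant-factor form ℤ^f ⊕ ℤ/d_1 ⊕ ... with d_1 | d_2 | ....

Answer: M ≅ ℤ/3 ⊕ ℤ/3 ⊕ ℤ/3 ⊕ ℤ/3

Derivation:
rank_ℚ(R)=4; free=4−4=0
SNF(R) diag = [3, 3, 3, 3] → torsion [3, 3, 3, 3]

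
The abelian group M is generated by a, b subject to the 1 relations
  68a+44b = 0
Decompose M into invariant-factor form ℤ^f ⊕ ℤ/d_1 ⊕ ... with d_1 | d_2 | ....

rank_ℚ(R)=1; free=2−1=1
SNF(R) diag = [4] → torsion [4]

Answer: M ≅ ℤ^1 ⊕ ℤ/4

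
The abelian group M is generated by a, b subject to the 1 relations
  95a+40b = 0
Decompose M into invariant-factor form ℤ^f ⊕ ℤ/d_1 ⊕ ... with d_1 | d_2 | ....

Answer: M ≅ ℤ^1 ⊕ ℤ/5

Derivation:
rank_ℚ(R)=1; free=2−1=1
SNF(R) diag = [5] → torsion [5]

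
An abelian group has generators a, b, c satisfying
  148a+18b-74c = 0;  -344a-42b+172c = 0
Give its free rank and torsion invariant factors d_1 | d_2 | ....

rank_ℚ(R)=2; free=3−2=1
SNF(R) diag = [2, 6] → torsion [2, 6]

Answer: M ≅ ℤ^1 ⊕ ℤ/2 ⊕ ℤ/6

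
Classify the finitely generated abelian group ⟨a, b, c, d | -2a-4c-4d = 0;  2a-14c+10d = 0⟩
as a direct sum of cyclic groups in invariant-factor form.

rank_ℚ(R)=2; free=4−2=2
SNF(R) diag = [2, 6] → torsion [2, 6]

Answer: M ≅ ℤ^2 ⊕ ℤ/2 ⊕ ℤ/6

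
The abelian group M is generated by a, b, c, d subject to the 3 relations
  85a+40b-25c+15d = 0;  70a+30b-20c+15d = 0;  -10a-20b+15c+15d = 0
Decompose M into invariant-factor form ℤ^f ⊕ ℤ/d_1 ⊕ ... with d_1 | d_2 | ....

Answer: M ≅ ℤ^1 ⊕ ℤ/5 ⊕ ℤ/5 ⊕ ℤ/15

Derivation:
rank_ℚ(R)=3; free=4−3=1
SNF(R) diag = [5, 5, 15] → torsion [5, 5, 15]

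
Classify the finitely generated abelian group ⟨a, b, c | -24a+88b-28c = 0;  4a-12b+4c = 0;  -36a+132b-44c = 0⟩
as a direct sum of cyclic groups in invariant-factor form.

rank_ℚ(R)=3; free=3−3=0
SNF(R) diag = [4, 4, 8] → torsion [4, 4, 8]

Answer: M ≅ ℤ/4 ⊕ ℤ/4 ⊕ ℤ/8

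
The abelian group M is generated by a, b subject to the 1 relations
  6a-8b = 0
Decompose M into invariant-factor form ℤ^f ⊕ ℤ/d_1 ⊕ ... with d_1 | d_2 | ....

rank_ℚ(R)=1; free=2−1=1
SNF(R) diag = [2] → torsion [2]

Answer: M ≅ ℤ^1 ⊕ ℤ/2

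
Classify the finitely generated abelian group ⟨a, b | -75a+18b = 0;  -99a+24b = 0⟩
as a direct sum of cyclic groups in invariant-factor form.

rank_ℚ(R)=2; free=2−2=0
SNF(R) diag = [3, 6] → torsion [3, 6]

Answer: M ≅ ℤ/3 ⊕ ℤ/6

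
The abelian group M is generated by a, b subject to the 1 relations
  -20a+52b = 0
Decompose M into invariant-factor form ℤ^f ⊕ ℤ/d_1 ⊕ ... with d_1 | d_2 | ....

rank_ℚ(R)=1; free=2−1=1
SNF(R) diag = [4] → torsion [4]

Answer: M ≅ ℤ^1 ⊕ ℤ/4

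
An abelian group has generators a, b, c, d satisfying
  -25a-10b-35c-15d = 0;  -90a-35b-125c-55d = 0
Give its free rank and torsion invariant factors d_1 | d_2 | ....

Answer: M ≅ ℤ^2 ⊕ ℤ/5 ⊕ ℤ/5

Derivation:
rank_ℚ(R)=2; free=4−2=2
SNF(R) diag = [5, 5] → torsion [5, 5]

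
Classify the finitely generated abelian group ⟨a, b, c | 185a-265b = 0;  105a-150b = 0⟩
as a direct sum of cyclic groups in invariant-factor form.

Answer: M ≅ ℤ^1 ⊕ ℤ/5 ⊕ ℤ/15

Derivation:
rank_ℚ(R)=2; free=3−2=1
SNF(R) diag = [5, 15] → torsion [5, 15]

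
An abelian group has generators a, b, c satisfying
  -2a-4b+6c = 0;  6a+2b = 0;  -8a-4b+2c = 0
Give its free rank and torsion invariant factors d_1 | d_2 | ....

Answer: M ≅ ℤ/2 ⊕ ℤ/2 ⊕ ℤ/2

Derivation:
rank_ℚ(R)=3; free=3−3=0
SNF(R) diag = [2, 2, 2] → torsion [2, 2, 2]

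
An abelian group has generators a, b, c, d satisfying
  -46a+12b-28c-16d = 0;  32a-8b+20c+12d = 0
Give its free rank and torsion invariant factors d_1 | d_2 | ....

Answer: M ≅ ℤ^2 ⊕ ℤ/2 ⊕ ℤ/4

Derivation:
rank_ℚ(R)=2; free=4−2=2
SNF(R) diag = [2, 4] → torsion [2, 4]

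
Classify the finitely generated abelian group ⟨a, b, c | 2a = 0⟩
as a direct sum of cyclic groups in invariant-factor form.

rank_ℚ(R)=1; free=3−1=2
SNF(R) diag = [2] → torsion [2]

Answer: M ≅ ℤ^2 ⊕ ℤ/2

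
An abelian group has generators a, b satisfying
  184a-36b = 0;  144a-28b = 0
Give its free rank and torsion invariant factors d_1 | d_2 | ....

rank_ℚ(R)=2; free=2−2=0
SNF(R) diag = [4, 8] → torsion [4, 8]

Answer: M ≅ ℤ/4 ⊕ ℤ/8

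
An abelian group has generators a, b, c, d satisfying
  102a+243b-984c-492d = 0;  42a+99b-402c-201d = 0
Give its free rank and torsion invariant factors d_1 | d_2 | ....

Answer: M ≅ ℤ^2 ⊕ ℤ/3 ⊕ ℤ/9

Derivation:
rank_ℚ(R)=2; free=4−2=2
SNF(R) diag = [3, 9] → torsion [3, 9]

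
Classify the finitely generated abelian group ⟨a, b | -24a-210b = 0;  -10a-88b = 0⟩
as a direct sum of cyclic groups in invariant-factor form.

Answer: M ≅ ℤ/2 ⊕ ℤ/6

Derivation:
rank_ℚ(R)=2; free=2−2=0
SNF(R) diag = [2, 6] → torsion [2, 6]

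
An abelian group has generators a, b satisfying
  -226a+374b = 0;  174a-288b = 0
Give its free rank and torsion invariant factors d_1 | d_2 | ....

rank_ℚ(R)=2; free=2−2=0
SNF(R) diag = [2, 6] → torsion [2, 6]

Answer: M ≅ ℤ/2 ⊕ ℤ/6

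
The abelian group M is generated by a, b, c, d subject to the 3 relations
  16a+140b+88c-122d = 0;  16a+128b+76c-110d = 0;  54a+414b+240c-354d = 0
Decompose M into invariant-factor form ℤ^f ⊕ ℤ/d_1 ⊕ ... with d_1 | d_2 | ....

rank_ℚ(R)=3; free=4−3=1
SNF(R) diag = [2, 6, 12] → torsion [2, 6, 12]

Answer: M ≅ ℤ^1 ⊕ ℤ/2 ⊕ ℤ/6 ⊕ ℤ/12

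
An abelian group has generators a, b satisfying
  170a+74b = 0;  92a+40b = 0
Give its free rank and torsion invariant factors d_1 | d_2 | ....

Answer: M ≅ ℤ/2 ⊕ ℤ/4

Derivation:
rank_ℚ(R)=2; free=2−2=0
SNF(R) diag = [2, 4] → torsion [2, 4]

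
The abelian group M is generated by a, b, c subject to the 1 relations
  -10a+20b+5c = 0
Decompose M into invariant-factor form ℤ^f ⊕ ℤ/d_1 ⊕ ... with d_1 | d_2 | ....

rank_ℚ(R)=1; free=3−1=2
SNF(R) diag = [5] → torsion [5]

Answer: M ≅ ℤ^2 ⊕ ℤ/5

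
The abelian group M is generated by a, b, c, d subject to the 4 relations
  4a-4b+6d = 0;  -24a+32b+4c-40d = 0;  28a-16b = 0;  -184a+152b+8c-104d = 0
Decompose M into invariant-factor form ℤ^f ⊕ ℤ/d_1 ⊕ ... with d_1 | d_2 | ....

rank_ℚ(R)=4; free=4−4=0
SNF(R) diag = [2, 4, 12, 24] → torsion [2, 4, 12, 24]

Answer: M ≅ ℤ/2 ⊕ ℤ/4 ⊕ ℤ/12 ⊕ ℤ/24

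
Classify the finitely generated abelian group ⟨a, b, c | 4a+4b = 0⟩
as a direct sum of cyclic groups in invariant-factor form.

rank_ℚ(R)=1; free=3−1=2
SNF(R) diag = [4] → torsion [4]

Answer: M ≅ ℤ^2 ⊕ ℤ/4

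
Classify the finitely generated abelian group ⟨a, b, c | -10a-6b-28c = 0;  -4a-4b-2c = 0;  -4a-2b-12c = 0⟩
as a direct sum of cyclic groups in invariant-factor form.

rank_ℚ(R)=3; free=3−3=0
SNF(R) diag = [2, 2, 6] → torsion [2, 2, 6]

Answer: M ≅ ℤ/2 ⊕ ℤ/2 ⊕ ℤ/6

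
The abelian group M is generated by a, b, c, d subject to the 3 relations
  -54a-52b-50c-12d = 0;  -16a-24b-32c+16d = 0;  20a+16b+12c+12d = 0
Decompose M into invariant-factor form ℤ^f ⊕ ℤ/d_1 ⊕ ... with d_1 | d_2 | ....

rank_ℚ(R)=3; free=4−3=1
SNF(R) diag = [2, 4, 8] → torsion [2, 4, 8]

Answer: M ≅ ℤ^1 ⊕ ℤ/2 ⊕ ℤ/4 ⊕ ℤ/8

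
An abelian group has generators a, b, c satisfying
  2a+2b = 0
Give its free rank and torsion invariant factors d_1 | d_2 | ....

rank_ℚ(R)=1; free=3−1=2
SNF(R) diag = [2] → torsion [2]

Answer: M ≅ ℤ^2 ⊕ ℤ/2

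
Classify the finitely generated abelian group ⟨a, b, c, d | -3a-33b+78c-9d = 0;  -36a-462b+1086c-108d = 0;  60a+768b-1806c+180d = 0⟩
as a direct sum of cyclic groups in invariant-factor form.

rank_ℚ(R)=3; free=4−3=1
SNF(R) diag = [3, 6, 6] → torsion [3, 6, 6]

Answer: M ≅ ℤ^1 ⊕ ℤ/3 ⊕ ℤ/6 ⊕ ℤ/6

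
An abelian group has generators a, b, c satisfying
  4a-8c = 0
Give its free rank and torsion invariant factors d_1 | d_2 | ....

rank_ℚ(R)=1; free=3−1=2
SNF(R) diag = [4] → torsion [4]

Answer: M ≅ ℤ^2 ⊕ ℤ/4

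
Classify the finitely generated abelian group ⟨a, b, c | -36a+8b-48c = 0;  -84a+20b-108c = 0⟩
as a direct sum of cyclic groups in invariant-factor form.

rank_ℚ(R)=2; free=3−2=1
SNF(R) diag = [4, 12] → torsion [4, 12]

Answer: M ≅ ℤ^1 ⊕ ℤ/4 ⊕ ℤ/12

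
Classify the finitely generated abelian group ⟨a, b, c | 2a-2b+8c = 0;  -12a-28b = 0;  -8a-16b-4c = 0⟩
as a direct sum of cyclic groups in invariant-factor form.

rank_ℚ(R)=3; free=3−3=0
SNF(R) diag = [2, 4, 8] → torsion [2, 4, 8]

Answer: M ≅ ℤ/2 ⊕ ℤ/4 ⊕ ℤ/8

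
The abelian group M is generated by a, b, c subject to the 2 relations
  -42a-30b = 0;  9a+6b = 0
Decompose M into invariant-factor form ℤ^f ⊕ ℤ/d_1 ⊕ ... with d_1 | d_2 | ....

Answer: M ≅ ℤ^1 ⊕ ℤ/3 ⊕ ℤ/6

Derivation:
rank_ℚ(R)=2; free=3−2=1
SNF(R) diag = [3, 6] → torsion [3, 6]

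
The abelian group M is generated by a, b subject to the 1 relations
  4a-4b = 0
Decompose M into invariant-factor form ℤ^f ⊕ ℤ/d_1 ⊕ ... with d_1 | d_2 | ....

rank_ℚ(R)=1; free=2−1=1
SNF(R) diag = [4] → torsion [4]

Answer: M ≅ ℤ^1 ⊕ ℤ/4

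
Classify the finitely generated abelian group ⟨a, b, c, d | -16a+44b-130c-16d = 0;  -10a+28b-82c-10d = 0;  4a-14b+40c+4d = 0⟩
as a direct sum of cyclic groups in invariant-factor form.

Answer: M ≅ ℤ^1 ⊕ ℤ/2 ⊕ ℤ/2 ⊕ ℤ/6

Derivation:
rank_ℚ(R)=3; free=4−3=1
SNF(R) diag = [2, 2, 6] → torsion [2, 2, 6]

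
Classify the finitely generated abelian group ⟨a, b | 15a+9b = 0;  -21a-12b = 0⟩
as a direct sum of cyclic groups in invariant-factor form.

Answer: M ≅ ℤ/3 ⊕ ℤ/3

Derivation:
rank_ℚ(R)=2; free=2−2=0
SNF(R) diag = [3, 3] → torsion [3, 3]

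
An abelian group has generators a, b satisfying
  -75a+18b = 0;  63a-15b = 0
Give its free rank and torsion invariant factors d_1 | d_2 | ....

rank_ℚ(R)=2; free=2−2=0
SNF(R) diag = [3, 3] → torsion [3, 3]

Answer: M ≅ ℤ/3 ⊕ ℤ/3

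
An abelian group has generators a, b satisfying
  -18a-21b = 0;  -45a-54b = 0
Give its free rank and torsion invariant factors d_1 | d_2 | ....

rank_ℚ(R)=2; free=2−2=0
SNF(R) diag = [3, 9] → torsion [3, 9]

Answer: M ≅ ℤ/3 ⊕ ℤ/9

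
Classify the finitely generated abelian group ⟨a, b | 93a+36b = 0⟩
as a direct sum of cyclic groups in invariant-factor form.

Answer: M ≅ ℤ^1 ⊕ ℤ/3

Derivation:
rank_ℚ(R)=1; free=2−1=1
SNF(R) diag = [3] → torsion [3]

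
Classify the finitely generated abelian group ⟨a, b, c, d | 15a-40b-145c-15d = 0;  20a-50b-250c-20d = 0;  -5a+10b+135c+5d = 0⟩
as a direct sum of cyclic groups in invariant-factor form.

Answer: M ≅ ℤ^1 ⊕ ℤ/5 ⊕ ℤ/10 ⊕ ℤ/30

Derivation:
rank_ℚ(R)=3; free=4−3=1
SNF(R) diag = [5, 10, 30] → torsion [5, 10, 30]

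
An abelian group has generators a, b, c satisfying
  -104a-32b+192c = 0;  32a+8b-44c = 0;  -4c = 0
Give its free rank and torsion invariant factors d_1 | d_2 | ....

Answer: M ≅ ℤ/4 ⊕ ℤ/8 ⊕ ℤ/24

Derivation:
rank_ℚ(R)=3; free=3−3=0
SNF(R) diag = [4, 8, 24] → torsion [4, 8, 24]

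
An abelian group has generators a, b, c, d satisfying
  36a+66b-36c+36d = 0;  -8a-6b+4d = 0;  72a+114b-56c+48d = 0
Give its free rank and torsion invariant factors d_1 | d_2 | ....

Answer: M ≅ ℤ^1 ⊕ ℤ/2 ⊕ ℤ/4 ⊕ ℤ/12

Derivation:
rank_ℚ(R)=3; free=4−3=1
SNF(R) diag = [2, 4, 12] → torsion [2, 4, 12]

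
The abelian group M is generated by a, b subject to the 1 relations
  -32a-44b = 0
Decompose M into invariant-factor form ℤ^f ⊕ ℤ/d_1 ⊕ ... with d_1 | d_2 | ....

rank_ℚ(R)=1; free=2−1=1
SNF(R) diag = [4] → torsion [4]

Answer: M ≅ ℤ^1 ⊕ ℤ/4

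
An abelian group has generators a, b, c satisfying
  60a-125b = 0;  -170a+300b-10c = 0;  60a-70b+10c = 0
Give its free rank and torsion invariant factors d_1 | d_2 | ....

Answer: M ≅ ℤ/5 ⊕ ℤ/10 ⊕ ℤ/10

Derivation:
rank_ℚ(R)=3; free=3−3=0
SNF(R) diag = [5, 10, 10] → torsion [5, 10, 10]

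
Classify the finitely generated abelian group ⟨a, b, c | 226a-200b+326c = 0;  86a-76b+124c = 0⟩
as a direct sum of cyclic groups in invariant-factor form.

Answer: M ≅ ℤ^1 ⊕ ℤ/2 ⊕ ℤ/6

Derivation:
rank_ℚ(R)=2; free=3−2=1
SNF(R) diag = [2, 6] → torsion [2, 6]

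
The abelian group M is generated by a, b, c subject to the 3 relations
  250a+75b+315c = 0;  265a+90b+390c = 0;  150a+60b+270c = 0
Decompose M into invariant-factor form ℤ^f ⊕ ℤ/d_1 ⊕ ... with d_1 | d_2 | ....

Answer: M ≅ ℤ/5 ⊕ ℤ/15 ⊕ ℤ/30

Derivation:
rank_ℚ(R)=3; free=3−3=0
SNF(R) diag = [5, 15, 30] → torsion [5, 15, 30]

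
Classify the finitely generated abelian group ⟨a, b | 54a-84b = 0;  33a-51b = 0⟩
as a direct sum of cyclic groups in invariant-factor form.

rank_ℚ(R)=2; free=2−2=0
SNF(R) diag = [3, 6] → torsion [3, 6]

Answer: M ≅ ℤ/3 ⊕ ℤ/6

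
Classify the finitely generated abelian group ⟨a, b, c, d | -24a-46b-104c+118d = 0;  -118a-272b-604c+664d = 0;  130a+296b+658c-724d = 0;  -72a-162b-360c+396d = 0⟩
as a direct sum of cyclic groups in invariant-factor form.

Answer: M ≅ ℤ/2 ⊕ ℤ/2 ⊕ ℤ/6 ⊕ ℤ/18

Derivation:
rank_ℚ(R)=4; free=4−4=0
SNF(R) diag = [2, 2, 6, 18] → torsion [2, 2, 6, 18]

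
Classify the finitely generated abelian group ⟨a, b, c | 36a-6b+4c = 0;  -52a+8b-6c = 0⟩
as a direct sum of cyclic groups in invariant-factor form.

Answer: M ≅ ℤ^1 ⊕ ℤ/2 ⊕ ℤ/2

Derivation:
rank_ℚ(R)=2; free=3−2=1
SNF(R) diag = [2, 2] → torsion [2, 2]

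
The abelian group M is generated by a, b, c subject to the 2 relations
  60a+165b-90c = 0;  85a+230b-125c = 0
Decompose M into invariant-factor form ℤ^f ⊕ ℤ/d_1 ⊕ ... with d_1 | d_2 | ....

Answer: M ≅ ℤ^1 ⊕ ℤ/5 ⊕ ℤ/15

Derivation:
rank_ℚ(R)=2; free=3−2=1
SNF(R) diag = [5, 15] → torsion [5, 15]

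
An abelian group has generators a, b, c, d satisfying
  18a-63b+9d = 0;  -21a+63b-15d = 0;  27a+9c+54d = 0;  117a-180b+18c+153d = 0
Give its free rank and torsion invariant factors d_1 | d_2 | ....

rank_ℚ(R)=4; free=4−4=0
SNF(R) diag = [3, 9, 9, 27] → torsion [3, 9, 9, 27]

Answer: M ≅ ℤ/3 ⊕ ℤ/9 ⊕ ℤ/9 ⊕ ℤ/27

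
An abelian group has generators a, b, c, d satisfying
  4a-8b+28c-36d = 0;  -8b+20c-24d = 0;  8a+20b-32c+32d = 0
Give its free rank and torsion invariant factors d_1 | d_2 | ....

Answer: M ≅ ℤ^1 ⊕ ℤ/4 ⊕ ℤ/4 ⊕ ℤ/4

Derivation:
rank_ℚ(R)=3; free=4−3=1
SNF(R) diag = [4, 4, 4] → torsion [4, 4, 4]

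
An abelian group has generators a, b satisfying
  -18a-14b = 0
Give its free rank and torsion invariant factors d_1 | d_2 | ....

rank_ℚ(R)=1; free=2−1=1
SNF(R) diag = [2] → torsion [2]

Answer: M ≅ ℤ^1 ⊕ ℤ/2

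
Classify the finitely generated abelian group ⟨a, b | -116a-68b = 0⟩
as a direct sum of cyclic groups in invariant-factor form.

rank_ℚ(R)=1; free=2−1=1
SNF(R) diag = [4] → torsion [4]

Answer: M ≅ ℤ^1 ⊕ ℤ/4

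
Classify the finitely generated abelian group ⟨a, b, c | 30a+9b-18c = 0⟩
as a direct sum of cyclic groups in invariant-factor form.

Answer: M ≅ ℤ^2 ⊕ ℤ/3

Derivation:
rank_ℚ(R)=1; free=3−1=2
SNF(R) diag = [3] → torsion [3]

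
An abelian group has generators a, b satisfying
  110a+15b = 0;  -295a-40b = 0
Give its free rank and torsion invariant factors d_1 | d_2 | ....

rank_ℚ(R)=2; free=2−2=0
SNF(R) diag = [5, 5] → torsion [5, 5]

Answer: M ≅ ℤ/5 ⊕ ℤ/5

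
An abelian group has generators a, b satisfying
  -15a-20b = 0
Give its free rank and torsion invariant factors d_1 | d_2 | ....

Answer: M ≅ ℤ^1 ⊕ ℤ/5

Derivation:
rank_ℚ(R)=1; free=2−1=1
SNF(R) diag = [5] → torsion [5]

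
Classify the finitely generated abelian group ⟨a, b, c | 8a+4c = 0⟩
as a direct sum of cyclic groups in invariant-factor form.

Answer: M ≅ ℤ^2 ⊕ ℤ/4

Derivation:
rank_ℚ(R)=1; free=3−1=2
SNF(R) diag = [4] → torsion [4]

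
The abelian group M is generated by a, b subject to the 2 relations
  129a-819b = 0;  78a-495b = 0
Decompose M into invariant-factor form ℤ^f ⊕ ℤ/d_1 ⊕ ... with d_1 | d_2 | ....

Answer: M ≅ ℤ/3 ⊕ ℤ/9

Derivation:
rank_ℚ(R)=2; free=2−2=0
SNF(R) diag = [3, 9] → torsion [3, 9]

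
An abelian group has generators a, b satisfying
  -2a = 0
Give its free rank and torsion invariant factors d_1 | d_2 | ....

Answer: M ≅ ℤ^1 ⊕ ℤ/2

Derivation:
rank_ℚ(R)=1; free=2−1=1
SNF(R) diag = [2] → torsion [2]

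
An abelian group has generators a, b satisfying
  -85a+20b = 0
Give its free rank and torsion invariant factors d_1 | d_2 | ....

rank_ℚ(R)=1; free=2−1=1
SNF(R) diag = [5] → torsion [5]

Answer: M ≅ ℤ^1 ⊕ ℤ/5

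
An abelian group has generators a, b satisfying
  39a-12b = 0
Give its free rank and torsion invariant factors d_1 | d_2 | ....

Answer: M ≅ ℤ^1 ⊕ ℤ/3

Derivation:
rank_ℚ(R)=1; free=2−1=1
SNF(R) diag = [3] → torsion [3]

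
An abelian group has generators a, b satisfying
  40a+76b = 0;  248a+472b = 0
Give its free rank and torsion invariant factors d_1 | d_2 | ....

Answer: M ≅ ℤ/4 ⊕ ℤ/8

Derivation:
rank_ℚ(R)=2; free=2−2=0
SNF(R) diag = [4, 8] → torsion [4, 8]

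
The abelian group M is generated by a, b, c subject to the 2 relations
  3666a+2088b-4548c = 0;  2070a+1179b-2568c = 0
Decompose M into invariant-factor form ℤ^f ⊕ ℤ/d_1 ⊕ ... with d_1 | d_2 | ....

rank_ℚ(R)=2; free=3−2=1
SNF(R) diag = [3, 6] → torsion [3, 6]

Answer: M ≅ ℤ^1 ⊕ ℤ/3 ⊕ ℤ/6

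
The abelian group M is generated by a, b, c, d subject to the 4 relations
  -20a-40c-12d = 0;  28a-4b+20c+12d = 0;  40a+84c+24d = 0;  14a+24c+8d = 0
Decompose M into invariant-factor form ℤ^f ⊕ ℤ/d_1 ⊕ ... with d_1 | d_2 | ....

Answer: M ≅ ℤ/2 ⊕ ℤ/4 ⊕ ℤ/4 ⊕ ℤ/4

Derivation:
rank_ℚ(R)=4; free=4−4=0
SNF(R) diag = [2, 4, 4, 4] → torsion [2, 4, 4, 4]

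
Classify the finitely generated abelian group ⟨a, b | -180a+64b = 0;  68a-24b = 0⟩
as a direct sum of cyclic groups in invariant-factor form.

rank_ℚ(R)=2; free=2−2=0
SNF(R) diag = [4, 8] → torsion [4, 8]

Answer: M ≅ ℤ/4 ⊕ ℤ/8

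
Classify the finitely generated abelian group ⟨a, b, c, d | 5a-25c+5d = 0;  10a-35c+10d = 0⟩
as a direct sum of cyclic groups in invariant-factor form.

Answer: M ≅ ℤ^2 ⊕ ℤ/5 ⊕ ℤ/15

Derivation:
rank_ℚ(R)=2; free=4−2=2
SNF(R) diag = [5, 15] → torsion [5, 15]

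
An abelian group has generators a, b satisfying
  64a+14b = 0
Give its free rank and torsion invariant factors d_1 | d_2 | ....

rank_ℚ(R)=1; free=2−1=1
SNF(R) diag = [2] → torsion [2]

Answer: M ≅ ℤ^1 ⊕ ℤ/2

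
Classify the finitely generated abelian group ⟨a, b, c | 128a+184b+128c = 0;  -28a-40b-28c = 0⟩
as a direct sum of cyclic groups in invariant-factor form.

rank_ℚ(R)=2; free=3−2=1
SNF(R) diag = [4, 8] → torsion [4, 8]

Answer: M ≅ ℤ^1 ⊕ ℤ/4 ⊕ ℤ/8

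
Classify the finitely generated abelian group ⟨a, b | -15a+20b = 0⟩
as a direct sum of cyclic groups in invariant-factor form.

rank_ℚ(R)=1; free=2−1=1
SNF(R) diag = [5] → torsion [5]

Answer: M ≅ ℤ^1 ⊕ ℤ/5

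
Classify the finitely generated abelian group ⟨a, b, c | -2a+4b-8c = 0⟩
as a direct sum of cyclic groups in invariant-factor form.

rank_ℚ(R)=1; free=3−1=2
SNF(R) diag = [2] → torsion [2]

Answer: M ≅ ℤ^2 ⊕ ℤ/2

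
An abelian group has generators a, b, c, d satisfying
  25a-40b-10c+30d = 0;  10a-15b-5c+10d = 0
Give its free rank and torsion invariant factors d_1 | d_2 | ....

Answer: M ≅ ℤ^2 ⊕ ℤ/5 ⊕ ℤ/5

Derivation:
rank_ℚ(R)=2; free=4−2=2
SNF(R) diag = [5, 5] → torsion [5, 5]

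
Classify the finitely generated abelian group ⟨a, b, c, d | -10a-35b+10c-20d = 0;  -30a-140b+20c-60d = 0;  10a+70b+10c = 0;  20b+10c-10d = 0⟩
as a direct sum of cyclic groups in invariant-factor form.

rank_ℚ(R)=4; free=4−4=0
SNF(R) diag = [5, 10, 10, 10] → torsion [5, 10, 10, 10]

Answer: M ≅ ℤ/5 ⊕ ℤ/10 ⊕ ℤ/10 ⊕ ℤ/10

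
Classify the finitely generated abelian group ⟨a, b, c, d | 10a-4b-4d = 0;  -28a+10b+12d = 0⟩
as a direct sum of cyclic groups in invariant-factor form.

Answer: M ≅ ℤ^2 ⊕ ℤ/2 ⊕ ℤ/2

Derivation:
rank_ℚ(R)=2; free=4−2=2
SNF(R) diag = [2, 2] → torsion [2, 2]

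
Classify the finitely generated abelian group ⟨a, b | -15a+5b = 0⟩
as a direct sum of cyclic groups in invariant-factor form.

Answer: M ≅ ℤ^1 ⊕ ℤ/5

Derivation:
rank_ℚ(R)=1; free=2−1=1
SNF(R) diag = [5] → torsion [5]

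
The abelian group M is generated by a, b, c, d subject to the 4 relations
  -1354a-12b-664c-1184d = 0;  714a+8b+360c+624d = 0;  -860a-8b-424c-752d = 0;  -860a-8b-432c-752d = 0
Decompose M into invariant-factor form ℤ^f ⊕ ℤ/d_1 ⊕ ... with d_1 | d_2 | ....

rank_ℚ(R)=4; free=4−4=0
SNF(R) diag = [2, 4, 8, 16] → torsion [2, 4, 8, 16]

Answer: M ≅ ℤ/2 ⊕ ℤ/4 ⊕ ℤ/8 ⊕ ℤ/16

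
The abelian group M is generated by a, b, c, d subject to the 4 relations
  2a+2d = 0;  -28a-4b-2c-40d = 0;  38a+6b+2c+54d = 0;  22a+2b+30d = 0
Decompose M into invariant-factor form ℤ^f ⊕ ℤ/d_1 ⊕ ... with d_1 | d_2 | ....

rank_ℚ(R)=4; free=4−4=0
SNF(R) diag = [2, 2, 2, 4] → torsion [2, 2, 2, 4]

Answer: M ≅ ℤ/2 ⊕ ℤ/2 ⊕ ℤ/2 ⊕ ℤ/4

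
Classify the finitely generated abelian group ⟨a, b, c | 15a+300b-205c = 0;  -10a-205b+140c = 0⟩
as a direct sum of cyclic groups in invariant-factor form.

rank_ℚ(R)=2; free=3−2=1
SNF(R) diag = [5, 5] → torsion [5, 5]

Answer: M ≅ ℤ^1 ⊕ ℤ/5 ⊕ ℤ/5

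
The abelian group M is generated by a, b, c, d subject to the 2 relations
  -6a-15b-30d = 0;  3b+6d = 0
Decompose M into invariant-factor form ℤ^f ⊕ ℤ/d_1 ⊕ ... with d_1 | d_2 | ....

Answer: M ≅ ℤ^2 ⊕ ℤ/3 ⊕ ℤ/6

Derivation:
rank_ℚ(R)=2; free=4−2=2
SNF(R) diag = [3, 6] → torsion [3, 6]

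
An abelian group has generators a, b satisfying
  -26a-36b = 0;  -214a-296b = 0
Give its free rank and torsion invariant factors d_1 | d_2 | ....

Answer: M ≅ ℤ/2 ⊕ ℤ/4

Derivation:
rank_ℚ(R)=2; free=2−2=0
SNF(R) diag = [2, 4] → torsion [2, 4]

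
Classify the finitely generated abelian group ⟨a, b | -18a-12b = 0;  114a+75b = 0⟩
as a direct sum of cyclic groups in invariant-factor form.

rank_ℚ(R)=2; free=2−2=0
SNF(R) diag = [3, 6] → torsion [3, 6]

Answer: M ≅ ℤ/3 ⊕ ℤ/6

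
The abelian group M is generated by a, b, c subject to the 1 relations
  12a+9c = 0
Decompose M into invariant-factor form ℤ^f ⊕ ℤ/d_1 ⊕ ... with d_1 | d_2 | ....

rank_ℚ(R)=1; free=3−1=2
SNF(R) diag = [3] → torsion [3]

Answer: M ≅ ℤ^2 ⊕ ℤ/3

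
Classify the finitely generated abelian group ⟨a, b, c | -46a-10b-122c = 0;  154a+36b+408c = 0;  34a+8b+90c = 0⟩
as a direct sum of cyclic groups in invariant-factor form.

rank_ℚ(R)=3; free=3−3=0
SNF(R) diag = [2, 2, 2] → torsion [2, 2, 2]

Answer: M ≅ ℤ/2 ⊕ ℤ/2 ⊕ ℤ/2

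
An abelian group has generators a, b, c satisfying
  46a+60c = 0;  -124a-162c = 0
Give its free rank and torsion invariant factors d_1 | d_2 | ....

rank_ℚ(R)=2; free=3−2=1
SNF(R) diag = [2, 6] → torsion [2, 6]

Answer: M ≅ ℤ^1 ⊕ ℤ/2 ⊕ ℤ/6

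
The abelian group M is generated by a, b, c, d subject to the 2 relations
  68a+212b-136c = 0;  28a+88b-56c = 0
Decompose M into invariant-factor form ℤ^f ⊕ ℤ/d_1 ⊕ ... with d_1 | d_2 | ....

rank_ℚ(R)=2; free=4−2=2
SNF(R) diag = [4, 12] → torsion [4, 12]

Answer: M ≅ ℤ^2 ⊕ ℤ/4 ⊕ ℤ/12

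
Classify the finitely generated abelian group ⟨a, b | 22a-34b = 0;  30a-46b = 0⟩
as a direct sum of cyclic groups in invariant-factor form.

Answer: M ≅ ℤ/2 ⊕ ℤ/4

Derivation:
rank_ℚ(R)=2; free=2−2=0
SNF(R) diag = [2, 4] → torsion [2, 4]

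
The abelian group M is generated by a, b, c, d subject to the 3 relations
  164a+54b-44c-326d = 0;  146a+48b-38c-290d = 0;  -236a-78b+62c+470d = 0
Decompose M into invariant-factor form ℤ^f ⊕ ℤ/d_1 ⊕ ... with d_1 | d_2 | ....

rank_ℚ(R)=3; free=4−3=1
SNF(R) diag = [2, 6, 6] → torsion [2, 6, 6]

Answer: M ≅ ℤ^1 ⊕ ℤ/2 ⊕ ℤ/6 ⊕ ℤ/6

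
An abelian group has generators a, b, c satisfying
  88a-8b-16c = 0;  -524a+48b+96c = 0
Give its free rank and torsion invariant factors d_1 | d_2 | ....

rank_ℚ(R)=2; free=3−2=1
SNF(R) diag = [4, 8] → torsion [4, 8]

Answer: M ≅ ℤ^1 ⊕ ℤ/4 ⊕ ℤ/8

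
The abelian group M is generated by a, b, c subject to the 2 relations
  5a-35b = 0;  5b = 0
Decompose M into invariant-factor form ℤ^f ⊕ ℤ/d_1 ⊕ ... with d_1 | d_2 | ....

Answer: M ≅ ℤ^1 ⊕ ℤ/5 ⊕ ℤ/5

Derivation:
rank_ℚ(R)=2; free=3−2=1
SNF(R) diag = [5, 5] → torsion [5, 5]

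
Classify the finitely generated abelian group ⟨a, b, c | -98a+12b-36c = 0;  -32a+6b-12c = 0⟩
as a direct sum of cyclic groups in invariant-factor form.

Answer: M ≅ ℤ^1 ⊕ ℤ/2 ⊕ ℤ/6

Derivation:
rank_ℚ(R)=2; free=3−2=1
SNF(R) diag = [2, 6] → torsion [2, 6]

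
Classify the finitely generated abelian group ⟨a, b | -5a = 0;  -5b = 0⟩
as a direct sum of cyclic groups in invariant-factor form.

Answer: M ≅ ℤ/5 ⊕ ℤ/5

Derivation:
rank_ℚ(R)=2; free=2−2=0
SNF(R) diag = [5, 5] → torsion [5, 5]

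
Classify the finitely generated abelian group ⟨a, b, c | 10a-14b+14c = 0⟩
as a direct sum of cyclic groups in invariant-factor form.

Answer: M ≅ ℤ^2 ⊕ ℤ/2

Derivation:
rank_ℚ(R)=1; free=3−1=2
SNF(R) diag = [2] → torsion [2]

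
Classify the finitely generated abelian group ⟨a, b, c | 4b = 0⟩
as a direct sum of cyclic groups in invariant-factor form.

rank_ℚ(R)=1; free=3−1=2
SNF(R) diag = [4] → torsion [4]

Answer: M ≅ ℤ^2 ⊕ ℤ/4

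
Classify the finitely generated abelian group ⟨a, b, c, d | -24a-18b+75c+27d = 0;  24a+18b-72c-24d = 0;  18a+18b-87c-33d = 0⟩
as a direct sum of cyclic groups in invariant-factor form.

rank_ℚ(R)=3; free=4−3=1
SNF(R) diag = [3, 6, 18] → torsion [3, 6, 18]

Answer: M ≅ ℤ^1 ⊕ ℤ/3 ⊕ ℤ/6 ⊕ ℤ/18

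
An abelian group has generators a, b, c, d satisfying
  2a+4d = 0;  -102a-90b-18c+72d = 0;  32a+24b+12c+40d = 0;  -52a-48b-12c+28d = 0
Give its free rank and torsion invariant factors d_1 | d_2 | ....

Answer: M ≅ ℤ/2 ⊕ ℤ/6 ⊕ ℤ/12 ⊕ ℤ/12

Derivation:
rank_ℚ(R)=4; free=4−4=0
SNF(R) diag = [2, 6, 12, 12] → torsion [2, 6, 12, 12]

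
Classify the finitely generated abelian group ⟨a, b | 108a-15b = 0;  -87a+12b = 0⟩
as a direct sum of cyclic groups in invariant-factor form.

rank_ℚ(R)=2; free=2−2=0
SNF(R) diag = [3, 3] → torsion [3, 3]

Answer: M ≅ ℤ/3 ⊕ ℤ/3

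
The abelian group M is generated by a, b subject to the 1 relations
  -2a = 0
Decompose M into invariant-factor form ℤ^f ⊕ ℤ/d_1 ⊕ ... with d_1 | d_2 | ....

Answer: M ≅ ℤ^1 ⊕ ℤ/2

Derivation:
rank_ℚ(R)=1; free=2−1=1
SNF(R) diag = [2] → torsion [2]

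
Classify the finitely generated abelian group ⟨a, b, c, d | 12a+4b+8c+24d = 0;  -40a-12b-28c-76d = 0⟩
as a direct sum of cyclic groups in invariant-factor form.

rank_ℚ(R)=2; free=4−2=2
SNF(R) diag = [4, 4] → torsion [4, 4]

Answer: M ≅ ℤ^2 ⊕ ℤ/4 ⊕ ℤ/4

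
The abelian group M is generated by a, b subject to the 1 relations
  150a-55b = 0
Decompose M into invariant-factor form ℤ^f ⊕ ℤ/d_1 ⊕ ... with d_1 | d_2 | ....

Answer: M ≅ ℤ^1 ⊕ ℤ/5

Derivation:
rank_ℚ(R)=1; free=2−1=1
SNF(R) diag = [5] → torsion [5]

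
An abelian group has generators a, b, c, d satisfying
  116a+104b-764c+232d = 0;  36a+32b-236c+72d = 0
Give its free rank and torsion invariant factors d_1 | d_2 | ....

rank_ℚ(R)=2; free=4−2=2
SNF(R) diag = [4, 8] → torsion [4, 8]

Answer: M ≅ ℤ^2 ⊕ ℤ/4 ⊕ ℤ/8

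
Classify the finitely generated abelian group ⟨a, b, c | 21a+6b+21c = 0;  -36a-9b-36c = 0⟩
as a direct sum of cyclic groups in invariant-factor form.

Answer: M ≅ ℤ^1 ⊕ ℤ/3 ⊕ ℤ/9

Derivation:
rank_ℚ(R)=2; free=3−2=1
SNF(R) diag = [3, 9] → torsion [3, 9]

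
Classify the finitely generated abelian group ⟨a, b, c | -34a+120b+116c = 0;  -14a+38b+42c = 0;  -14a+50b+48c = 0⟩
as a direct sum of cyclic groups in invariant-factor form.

Answer: M ≅ ℤ/2 ⊕ ℤ/2 ⊕ ℤ/6

Derivation:
rank_ℚ(R)=3; free=3−3=0
SNF(R) diag = [2, 2, 6] → torsion [2, 2, 6]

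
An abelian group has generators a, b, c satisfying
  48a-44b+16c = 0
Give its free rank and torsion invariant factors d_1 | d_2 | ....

Answer: M ≅ ℤ^2 ⊕ ℤ/4

Derivation:
rank_ℚ(R)=1; free=3−1=2
SNF(R) diag = [4] → torsion [4]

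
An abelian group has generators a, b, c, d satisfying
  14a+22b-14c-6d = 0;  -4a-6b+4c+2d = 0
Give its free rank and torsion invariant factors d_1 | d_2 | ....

Answer: M ≅ ℤ^2 ⊕ ℤ/2 ⊕ ℤ/2

Derivation:
rank_ℚ(R)=2; free=4−2=2
SNF(R) diag = [2, 2] → torsion [2, 2]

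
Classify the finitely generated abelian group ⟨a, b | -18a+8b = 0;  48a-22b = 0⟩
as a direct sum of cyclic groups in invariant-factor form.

Answer: M ≅ ℤ/2 ⊕ ℤ/6

Derivation:
rank_ℚ(R)=2; free=2−2=0
SNF(R) diag = [2, 6] → torsion [2, 6]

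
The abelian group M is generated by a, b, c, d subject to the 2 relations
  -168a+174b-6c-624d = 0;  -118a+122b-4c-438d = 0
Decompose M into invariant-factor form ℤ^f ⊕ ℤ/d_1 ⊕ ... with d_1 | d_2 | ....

Answer: M ≅ ℤ^2 ⊕ ℤ/2 ⊕ ℤ/6

Derivation:
rank_ℚ(R)=2; free=4−2=2
SNF(R) diag = [2, 6] → torsion [2, 6]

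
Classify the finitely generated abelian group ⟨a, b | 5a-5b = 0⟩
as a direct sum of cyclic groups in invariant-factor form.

Answer: M ≅ ℤ^1 ⊕ ℤ/5

Derivation:
rank_ℚ(R)=1; free=2−1=1
SNF(R) diag = [5] → torsion [5]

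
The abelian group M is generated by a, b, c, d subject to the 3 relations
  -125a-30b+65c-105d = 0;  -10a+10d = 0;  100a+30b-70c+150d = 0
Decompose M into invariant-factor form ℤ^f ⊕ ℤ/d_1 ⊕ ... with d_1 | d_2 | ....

rank_ℚ(R)=3; free=4−3=1
SNF(R) diag = [5, 10, 30] → torsion [5, 10, 30]

Answer: M ≅ ℤ^1 ⊕ ℤ/5 ⊕ ℤ/10 ⊕ ℤ/30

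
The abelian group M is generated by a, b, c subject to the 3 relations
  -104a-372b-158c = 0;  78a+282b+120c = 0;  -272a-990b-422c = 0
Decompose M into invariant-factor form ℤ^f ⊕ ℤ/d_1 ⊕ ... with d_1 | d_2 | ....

Answer: M ≅ ℤ/2 ⊕ ℤ/6 ⊕ ℤ/6

Derivation:
rank_ℚ(R)=3; free=3−3=0
SNF(R) diag = [2, 6, 6] → torsion [2, 6, 6]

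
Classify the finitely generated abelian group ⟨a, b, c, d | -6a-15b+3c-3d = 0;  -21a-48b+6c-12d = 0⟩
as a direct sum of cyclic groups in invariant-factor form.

rank_ℚ(R)=2; free=4−2=2
SNF(R) diag = [3, 3] → torsion [3, 3]

Answer: M ≅ ℤ^2 ⊕ ℤ/3 ⊕ ℤ/3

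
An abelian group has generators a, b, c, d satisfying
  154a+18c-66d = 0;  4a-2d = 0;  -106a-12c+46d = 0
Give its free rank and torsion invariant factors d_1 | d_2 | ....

Answer: M ≅ ℤ^1 ⊕ ℤ/2 ⊕ ℤ/2 ⊕ ℤ/6

Derivation:
rank_ℚ(R)=3; free=4−3=1
SNF(R) diag = [2, 2, 6] → torsion [2, 2, 6]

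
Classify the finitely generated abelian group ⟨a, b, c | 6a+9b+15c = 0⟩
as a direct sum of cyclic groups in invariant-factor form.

Answer: M ≅ ℤ^2 ⊕ ℤ/3

Derivation:
rank_ℚ(R)=1; free=3−1=2
SNF(R) diag = [3] → torsion [3]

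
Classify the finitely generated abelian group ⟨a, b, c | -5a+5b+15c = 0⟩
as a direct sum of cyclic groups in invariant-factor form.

rank_ℚ(R)=1; free=3−1=2
SNF(R) diag = [5] → torsion [5]

Answer: M ≅ ℤ^2 ⊕ ℤ/5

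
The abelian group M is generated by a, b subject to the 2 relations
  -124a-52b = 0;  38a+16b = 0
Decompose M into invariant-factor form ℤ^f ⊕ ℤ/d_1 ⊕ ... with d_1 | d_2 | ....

Answer: M ≅ ℤ/2 ⊕ ℤ/4

Derivation:
rank_ℚ(R)=2; free=2−2=0
SNF(R) diag = [2, 4] → torsion [2, 4]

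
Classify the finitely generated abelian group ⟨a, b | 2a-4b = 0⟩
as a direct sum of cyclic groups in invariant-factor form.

rank_ℚ(R)=1; free=2−1=1
SNF(R) diag = [2] → torsion [2]

Answer: M ≅ ℤ^1 ⊕ ℤ/2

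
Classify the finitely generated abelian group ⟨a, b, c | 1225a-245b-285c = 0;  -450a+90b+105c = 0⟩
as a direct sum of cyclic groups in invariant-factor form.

Answer: M ≅ ℤ^1 ⊕ ℤ/5 ⊕ ℤ/15

Derivation:
rank_ℚ(R)=2; free=3−2=1
SNF(R) diag = [5, 15] → torsion [5, 15]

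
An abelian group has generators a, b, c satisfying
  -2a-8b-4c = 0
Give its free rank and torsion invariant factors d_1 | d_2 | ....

Answer: M ≅ ℤ^2 ⊕ ℤ/2

Derivation:
rank_ℚ(R)=1; free=3−1=2
SNF(R) diag = [2] → torsion [2]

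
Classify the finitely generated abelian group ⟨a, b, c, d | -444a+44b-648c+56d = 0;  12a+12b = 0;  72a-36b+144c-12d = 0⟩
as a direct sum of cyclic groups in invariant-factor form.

Answer: M ≅ ℤ^1 ⊕ ℤ/4 ⊕ ℤ/12 ⊕ ℤ/24

Derivation:
rank_ℚ(R)=3; free=4−3=1
SNF(R) diag = [4, 12, 24] → torsion [4, 12, 24]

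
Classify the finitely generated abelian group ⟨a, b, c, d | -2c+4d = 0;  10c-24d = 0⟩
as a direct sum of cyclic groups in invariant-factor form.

rank_ℚ(R)=2; free=4−2=2
SNF(R) diag = [2, 4] → torsion [2, 4]

Answer: M ≅ ℤ^2 ⊕ ℤ/2 ⊕ ℤ/4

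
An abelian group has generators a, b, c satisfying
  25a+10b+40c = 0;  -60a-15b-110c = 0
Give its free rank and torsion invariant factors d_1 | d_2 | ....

Answer: M ≅ ℤ^1 ⊕ ℤ/5 ⊕ ℤ/5

Derivation:
rank_ℚ(R)=2; free=3−2=1
SNF(R) diag = [5, 5] → torsion [5, 5]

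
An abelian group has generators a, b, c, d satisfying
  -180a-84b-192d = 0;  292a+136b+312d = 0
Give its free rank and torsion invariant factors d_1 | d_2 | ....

rank_ℚ(R)=2; free=4−2=2
SNF(R) diag = [4, 12] → torsion [4, 12]

Answer: M ≅ ℤ^2 ⊕ ℤ/4 ⊕ ℤ/12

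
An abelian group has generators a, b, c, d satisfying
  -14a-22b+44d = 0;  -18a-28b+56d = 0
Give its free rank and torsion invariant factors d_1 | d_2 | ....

Answer: M ≅ ℤ^2 ⊕ ℤ/2 ⊕ ℤ/2

Derivation:
rank_ℚ(R)=2; free=4−2=2
SNF(R) diag = [2, 2] → torsion [2, 2]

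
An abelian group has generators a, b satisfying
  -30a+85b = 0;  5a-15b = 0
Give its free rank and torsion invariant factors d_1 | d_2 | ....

rank_ℚ(R)=2; free=2−2=0
SNF(R) diag = [5, 5] → torsion [5, 5]

Answer: M ≅ ℤ/5 ⊕ ℤ/5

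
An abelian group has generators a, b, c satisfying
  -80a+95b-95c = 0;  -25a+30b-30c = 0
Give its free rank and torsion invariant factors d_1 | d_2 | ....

Answer: M ≅ ℤ^1 ⊕ ℤ/5 ⊕ ℤ/5

Derivation:
rank_ℚ(R)=2; free=3−2=1
SNF(R) diag = [5, 5] → torsion [5, 5]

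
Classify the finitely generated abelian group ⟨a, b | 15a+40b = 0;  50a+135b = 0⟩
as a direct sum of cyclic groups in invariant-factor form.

Answer: M ≅ ℤ/5 ⊕ ℤ/5

Derivation:
rank_ℚ(R)=2; free=2−2=0
SNF(R) diag = [5, 5] → torsion [5, 5]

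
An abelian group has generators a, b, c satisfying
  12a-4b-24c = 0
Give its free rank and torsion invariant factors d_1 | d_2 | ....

rank_ℚ(R)=1; free=3−1=2
SNF(R) diag = [4] → torsion [4]

Answer: M ≅ ℤ^2 ⊕ ℤ/4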